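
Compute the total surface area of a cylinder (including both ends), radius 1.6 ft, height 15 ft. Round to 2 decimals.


Shape: closed cylinder
Radius r = 1.6 ft, Height h = 15 ft
Formula: SA = 2*pi*r^2 + 2*pi*r*h = 2*pi*r*(r + h)
r + h = 16.6
2 * r * (r + h) = 2 * 1.6 * 16.6 = 53.12
SA = 53.12 * pi
SA = 166.88
166.88 ft^2


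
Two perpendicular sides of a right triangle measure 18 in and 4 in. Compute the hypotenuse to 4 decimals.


Shape: right triangle
Legs a = 18 in, b = 4 in
Formula: c = sqrt(a^2 + b^2)
a^2 = 324, b^2 = 16
a^2 + b^2 = 340
c = sqrt(340)
c = 18.4391
18.4391 in


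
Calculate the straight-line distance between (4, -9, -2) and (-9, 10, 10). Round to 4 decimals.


3D distance between two points
P1 = (4, -9, -2), P2 = (-9, 10, 10)
Formula: d = sqrt((x2-x1)^2 + (y2-y1)^2 + (z2-z1)^2)
dx = -9 - 4 = -13
dy = 10 - -9 = 19
dz = 10 - -2 = 12
dx^2 + dy^2 + dz^2 = 169 + 361 + 144 = 674
d = sqrt(674)
d = 25.9615
25.9615 units


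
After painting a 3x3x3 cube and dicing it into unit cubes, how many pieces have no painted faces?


Large cube: 3 x 3 x 3, cut into unit cubes.
n = 3, so n - 2 = 1
Unpainted cubes form the interior (n - 2)^3 block.
(n - 2)^3 = 1^3 = 1
1 unit cubes


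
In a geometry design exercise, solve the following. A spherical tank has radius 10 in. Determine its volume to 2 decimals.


Shape: sphere
Radius r = 10 in
Formula: V = (4/3) * pi * r^3
r^3 = 1000
(4/3) * 1000 = 1333.333333
V = 1333.333333 * pi
V = 4188.79
4188.79 in^3


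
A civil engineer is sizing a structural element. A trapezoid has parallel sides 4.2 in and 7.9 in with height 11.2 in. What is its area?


Shape: trapezoid
Parallel sides a = 4.2 in, b = 7.9 in; Height h = 11.2 in
Formula: A = (a + b) * h / 2
a + b = 4.2 + 7.9 = 12.1
A = 12.1 * 11.2 / 2
A = 135.52 / 2
A = 67.76
67.76 in^2


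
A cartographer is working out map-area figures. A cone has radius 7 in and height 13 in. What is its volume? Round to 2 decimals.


Shape: cone
Radius r = 7 in, Height h = 13 in
Formula: V = (1/3) * pi * r^2 * h
r^2 = 49
pi * r^2 * h = pi * 49 * 13 = 637 * pi
V = 637 * pi / 3
V = 667.06
667.06 in^3


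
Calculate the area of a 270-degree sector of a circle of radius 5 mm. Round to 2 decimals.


Shape: circular sector
Radius r = 5 mm, Angle = 270 degrees
Formula: A = (angle/360) * pi * r^2
r^2 = 25
Fraction of circle = 270/360
A = (270/360) * pi * 25
A = 18.75 * pi
A = 58.9
58.9 mm^2


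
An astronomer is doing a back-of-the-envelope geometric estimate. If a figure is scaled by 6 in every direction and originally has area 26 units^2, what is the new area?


Linear scale factor k = 6
Original area = 26 units^2
Rule: under a linear scaling by k, areas scale by k^2.
k^2 = 6^2 = 36
New area = 26 * 36
New area = 936
936 units^2


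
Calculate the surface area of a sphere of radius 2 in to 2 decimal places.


Shape: sphere
Radius r = 2 in
Formula: SA = 4 * pi * r^2
r^2 = 4
SA = 4 * pi * 4
SA = 16 * pi
SA = 50.27
50.27 in^2


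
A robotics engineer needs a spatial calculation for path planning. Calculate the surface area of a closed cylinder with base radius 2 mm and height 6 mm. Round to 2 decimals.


Shape: closed cylinder
Radius r = 2 mm, Height h = 6 mm
Formula: SA = 2*pi*r^2 + 2*pi*r*h = 2*pi*r*(r + h)
r + h = 8
2 * r * (r + h) = 2 * 2 * 8 = 32
SA = 32 * pi
SA = 100.53
100.53 mm^2


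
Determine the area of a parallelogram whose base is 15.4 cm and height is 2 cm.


Shape: parallelogram
Base b = 15.4 cm, Height h = 2 cm
Formula: A = b * h
A = 15.4 * 2
A = 30.8
30.8 cm^2


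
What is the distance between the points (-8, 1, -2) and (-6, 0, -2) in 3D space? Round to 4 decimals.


3D distance between two points
P1 = (-8, 1, -2), P2 = (-6, 0, -2)
Formula: d = sqrt((x2-x1)^2 + (y2-y1)^2 + (z2-z1)^2)
dx = -6 - -8 = 2
dy = 0 - 1 = -1
dz = -2 - -2 = 0
dx^2 + dy^2 + dz^2 = 4 + 1 + 0 = 5
d = sqrt(5)
d = 2.2361
2.2361 units


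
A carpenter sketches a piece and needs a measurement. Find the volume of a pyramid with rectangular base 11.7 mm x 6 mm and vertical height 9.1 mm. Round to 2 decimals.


Shape: rectangular pyramid
Base: 11.7 mm x 6 mm, Height h = 9.1 mm
Formula: V = (1/3) * base_area * h
base_area = 11.7 * 6 = 70.2
base_area * h = 70.2 * 9.1 = 638.82
V = 638.82 / 3
V = 212.94
212.94 mm^3


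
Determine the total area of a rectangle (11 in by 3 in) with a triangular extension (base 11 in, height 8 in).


Composite shape: rectangle + triangle
Rectangle area = 11 * 3 = 33
Triangle area = 0.5 * 11 * 8 = 44
Total = 33 + 44
Total = 77
77 in^2


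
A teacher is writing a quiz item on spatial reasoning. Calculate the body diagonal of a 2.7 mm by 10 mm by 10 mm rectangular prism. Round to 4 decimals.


Shape: rectangular box (space diagonal)
l = 2.7 mm, w = 10 mm, h = 10 mm
Visualize: the diagonal of the base, then a right triangle with that diagonal and the height.
Formula: d = sqrt(l^2 + w^2 + h^2)
l^2 + w^2 + h^2 = 7.29 + 100 + 100 = 207.29
d = sqrt(207.29)
d = 14.3976
14.3976 mm


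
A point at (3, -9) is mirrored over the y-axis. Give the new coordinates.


Transformation: reflection
Original point: (3, -9)
Rule for reflection over the y-axis: (x, y) -> (-x, y)
Apply: (3, -9) -> (-3, -9)
(-3, -9)


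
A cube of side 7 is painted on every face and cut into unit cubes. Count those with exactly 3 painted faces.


Large cube: 7 x 7 x 7, cut into unit cubes.
Cubes with 3 painted faces are at the corners. A cube always has 8 corners.
Count = 8
8 unit cubes


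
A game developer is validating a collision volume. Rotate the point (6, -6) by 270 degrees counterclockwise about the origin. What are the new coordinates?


Transformation: rotation about the origin
Original point: (6, -6)
Rule for 270 deg counterclockwise: (x, y) -> (y, -x)
Apply: (6, -6) -> (-6, -6)
(-6, -6)


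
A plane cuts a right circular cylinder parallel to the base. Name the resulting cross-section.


Solid: right circular cylinder
Cutting plane: parallel to the base
Visualize the intersection of the plane with the solid's surface.
The boundary of the cut region is a circle.
circle


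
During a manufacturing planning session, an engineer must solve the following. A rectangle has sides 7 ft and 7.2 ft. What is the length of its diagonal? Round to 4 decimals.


Shape: rectangle (diagonal via Pythagoras)
Sides: 7 ft and 7.2 ft
Formula: d = sqrt(l^2 + w^2)
l^2 = 49, w^2 = 51.84
l^2 + w^2 = 100.84
d = sqrt(100.84)
d = 10.0419
10.0419 ft


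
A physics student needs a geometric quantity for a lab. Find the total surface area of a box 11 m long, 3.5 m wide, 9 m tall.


Shape: rectangular prism
l = 11 m, w = 3.5 m, h = 9 m
Formula: SA = 2(lw + lh + wh)
lw = 38.5, lh = 99, wh = 31.5
lw + lh + wh = 169
SA = 2 * 169
SA = 338
338 m^2


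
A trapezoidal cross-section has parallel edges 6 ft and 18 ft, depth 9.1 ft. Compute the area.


Shape: trapezoid
Parallel sides a = 6 ft, b = 18 ft; Height h = 9.1 ft
Formula: A = (a + b) * h / 2
a + b = 6 + 18 = 24
A = 24 * 9.1 / 2
A = 218.4 / 2
A = 109.2
109.2 ft^2


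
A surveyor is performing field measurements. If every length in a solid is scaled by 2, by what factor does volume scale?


Linear scale factor k = 2
Rule: under a linear scaling by k, volumes scale by k^3.
k^3 = 2 * 2 * 2
k^3 = 4 * 2
k^3 = 8
Volume scales by a factor of 8.
8 (dimensionless)


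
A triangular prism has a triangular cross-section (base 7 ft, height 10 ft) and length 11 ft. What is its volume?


Shape: triangular prism
Triangle base = 7 ft, triangle height = 10 ft, prism length L = 11 ft
Formula: V = (1/2 * b * h_tri) * L
Cross-section area = 0.5 * 7 * 10 = 35
V = 35 * 11
V = 385
385 ft^3


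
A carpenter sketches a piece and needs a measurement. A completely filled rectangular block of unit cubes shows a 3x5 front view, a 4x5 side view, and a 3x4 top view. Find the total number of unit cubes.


Orthographic views of a solid rectangular block:
Front view 3 x 5 -> length = 3, height = 5
Side view 4 x 5 -> width = 4, height = 5 (consistent)
Top view 3 x 4 -> confirms length = 3, width = 4
The block is 3 x 4 x 5.
Total unit cubes = 3 * 4 * 5 = 60
60 unit cubes


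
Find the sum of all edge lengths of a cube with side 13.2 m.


Shape: cube
Side s = 13.2 m
A cube has 12 edges, all equal.
Formula: total edge length = 12 * s
Total = 12 * 13.2
Total = 158.4
158.4 m


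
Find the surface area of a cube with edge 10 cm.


Shape: cube
Side s = 10 cm
A cube has 6 square faces.
Formula: SA = 6 * s^2
s^2 = 100
SA = 6 * 100
SA = 600
600 cm^2


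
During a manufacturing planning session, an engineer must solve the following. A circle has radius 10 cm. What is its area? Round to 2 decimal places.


Shape: circle
Radius r = 10 cm
Formula: A = pi * r^2
r^2 = 10^2 = 100
A = pi * 100
A = 314.16
314.16 cm^2


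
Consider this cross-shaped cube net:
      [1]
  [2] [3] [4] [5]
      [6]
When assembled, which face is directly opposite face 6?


Net: cross layout. Take square 3 as the base (bottom).
Fold the four squares in the horizontal row up around 3: 2 -> left, 4 -> right, 5 wraps to the top.
Fold 1 and 6 up from 3: 1 -> back, 6 -> front.
Opposite pairs are therefore: (1, 6), (2, 4), (3, 5).
Face 6 is opposite face 1.
face 1


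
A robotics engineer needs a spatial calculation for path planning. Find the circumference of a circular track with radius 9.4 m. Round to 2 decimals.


Shape: circle
Radius r = 9.4 m
Formula: C = 2 * pi * r
C = 2 * pi * 9.4
C = 18.8 * pi
C = 59.06
59.06 m


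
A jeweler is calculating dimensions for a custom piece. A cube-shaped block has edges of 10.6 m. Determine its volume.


Shape: cube
Side s = 10.6 m
Formula: V = s^3
V = 10.6 * 10.6 * 10.6
V = 112.36 * 10.6
V = 1191.016
1191.016 m^3


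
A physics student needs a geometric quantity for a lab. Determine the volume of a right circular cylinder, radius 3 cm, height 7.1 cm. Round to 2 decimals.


Shape: cylinder
Radius r = 3 cm, Height h = 7.1 cm
Formula: V = pi * r^2 * h
r^2 = 9
V = pi * 9 * 7.1
V = 63.9 * pi
V = 200.75
200.75 cm^3


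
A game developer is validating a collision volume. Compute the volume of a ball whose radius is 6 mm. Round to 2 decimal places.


Shape: sphere
Radius r = 6 mm
Formula: V = (4/3) * pi * r^3
r^3 = 216
(4/3) * 216 = 288
V = 288 * pi
V = 904.78
904.78 mm^3


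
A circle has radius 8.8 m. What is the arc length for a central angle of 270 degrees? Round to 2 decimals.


Shape: circular arc
Radius r = 8.8 m, Angle = 270 degrees
Formula: L = (angle/360) * 2 * pi * r
2 * pi * r = 17.6 * pi
L = (270/360) * 17.6 * pi
L = 13.2 * pi
L = 41.47
41.47 m


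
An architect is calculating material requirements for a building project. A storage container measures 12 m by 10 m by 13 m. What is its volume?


Shape: rectangular prism
l = 12 m, w = 10 m, h = 13 m
Formula: V = l * w * h
V = 12 * 10 * 13
V = 120 * 13
V = 1560
1560 m^3


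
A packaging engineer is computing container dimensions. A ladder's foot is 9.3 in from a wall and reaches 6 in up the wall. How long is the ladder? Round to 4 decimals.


Shape: right triangle
Legs a = 9.3 in, b = 6 in
Formula: c = sqrt(a^2 + b^2)
a^2 = 86.49, b^2 = 36
a^2 + b^2 = 122.49
c = sqrt(122.49)
c = 11.0675
11.0675 in


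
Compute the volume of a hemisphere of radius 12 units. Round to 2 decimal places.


Shape: hemisphere (half of a sphere)
Radius r = 12 units
Formula: V = (1/2) * (4/3) * pi * r^3 = (2/3) * pi * r^3
r^3 = 1728
(2/3) * 1728 = 1152
V = 1152 * pi
V = 3619.11
3619.11 units^3


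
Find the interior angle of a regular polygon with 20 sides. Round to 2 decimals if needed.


Shape: regular icosagon (20 sides)
Formula: interior angle = (n - 2) * 180 / n
(n - 2) = 18
(n - 2) * 180 = 3240
angle = 3240 / 20
angle = 162
162 degrees


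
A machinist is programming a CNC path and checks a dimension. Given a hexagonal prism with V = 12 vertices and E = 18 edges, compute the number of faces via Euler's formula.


Polyhedron: hexagonal prism
Euler's formula for convex polyhedra: V - E + F = 2
Given: V = 12 vertices and E = 18 edges
Solve for F:
F = 2 + E - V = 2 + 18 - 12 = 8
8 faces


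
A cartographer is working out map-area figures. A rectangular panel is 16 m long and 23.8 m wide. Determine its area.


Shape: rectangle
Length l = 16 m, Width w = 23.8 m
Formula: A = l * w
A = 16 * 23.8
A = 380.8
380.8 m^2


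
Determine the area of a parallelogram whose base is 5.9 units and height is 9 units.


Shape: parallelogram
Base b = 5.9 units, Height h = 9 units
Formula: A = b * h
A = 5.9 * 9
A = 53.1
53.1 units^2


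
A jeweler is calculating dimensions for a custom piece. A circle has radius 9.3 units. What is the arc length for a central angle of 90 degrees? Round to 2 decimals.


Shape: circular arc
Radius r = 9.3 units, Angle = 90 degrees
Formula: L = (angle/360) * 2 * pi * r
2 * pi * r = 18.6 * pi
L = (90/360) * 18.6 * pi
L = 4.65 * pi
L = 14.61
14.61 units


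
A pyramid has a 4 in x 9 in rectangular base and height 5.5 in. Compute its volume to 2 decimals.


Shape: rectangular pyramid
Base: 4 in x 9 in, Height h = 5.5 in
Formula: V = (1/3) * base_area * h
base_area = 4 * 9 = 36
base_area * h = 36 * 5.5 = 198
V = 198 / 3
V = 66
66 in^3


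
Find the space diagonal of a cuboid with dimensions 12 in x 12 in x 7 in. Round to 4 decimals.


Shape: rectangular box (space diagonal)
l = 12 in, w = 12 in, h = 7 in
Visualize: the diagonal of the base, then a right triangle with that diagonal and the height.
Formula: d = sqrt(l^2 + w^2 + h^2)
l^2 + w^2 + h^2 = 144 + 144 + 49 = 337
d = sqrt(337)
d = 18.3576
18.3576 in


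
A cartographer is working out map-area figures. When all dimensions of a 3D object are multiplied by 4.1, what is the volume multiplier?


Linear scale factor k = 4.1
Rule: under a linear scaling by k, volumes scale by k^3.
k^3 = 4.1 * 4.1 * 4.1
k^3 = 16.81 * 4.1
k^3 = 68.921
Volume scales by a factor of 68.921.
68.921 (dimensionless)


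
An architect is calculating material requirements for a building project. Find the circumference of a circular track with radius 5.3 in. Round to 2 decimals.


Shape: circle
Radius r = 5.3 in
Formula: C = 2 * pi * r
C = 2 * pi * 5.3
C = 10.6 * pi
C = 33.3
33.3 in


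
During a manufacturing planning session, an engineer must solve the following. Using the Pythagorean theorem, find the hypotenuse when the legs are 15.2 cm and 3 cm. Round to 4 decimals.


Shape: right triangle
Legs a = 15.2 cm, b = 3 cm
Formula: c = sqrt(a^2 + b^2)
a^2 = 231.04, b^2 = 9
a^2 + b^2 = 240.04
c = sqrt(240.04)
c = 15.4932
15.4932 cm


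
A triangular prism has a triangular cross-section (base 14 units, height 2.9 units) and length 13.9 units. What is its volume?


Shape: triangular prism
Triangle base = 14 units, triangle height = 2.9 units, prism length L = 13.9 units
Formula: V = (1/2 * b * h_tri) * L
Cross-section area = 0.5 * 14 * 2.9 = 20.3
V = 20.3 * 13.9
V = 282.17
282.17 units^3


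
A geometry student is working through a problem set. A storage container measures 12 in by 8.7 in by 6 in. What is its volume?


Shape: rectangular prism
l = 12 in, w = 8.7 in, h = 6 in
Formula: V = l * w * h
V = 12 * 8.7 * 6
V = 104.4 * 6
V = 626.4
626.4 in^3


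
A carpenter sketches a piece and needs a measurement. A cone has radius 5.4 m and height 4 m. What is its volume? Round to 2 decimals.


Shape: cone
Radius r = 5.4 m, Height h = 4 m
Formula: V = (1/3) * pi * r^2 * h
r^2 = 29.16
pi * r^2 * h = pi * 29.16 * 4 = 116.64 * pi
V = 116.64 * pi / 3
V = 122.15
122.15 m^3


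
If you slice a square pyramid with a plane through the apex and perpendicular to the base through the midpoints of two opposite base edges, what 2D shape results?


Solid: square pyramid
Cutting plane: through the apex and perpendicular to the base through the midpoints of two opposite base edges
Visualize the intersection of the plane with the solid's surface.
The boundary of the cut region is a isosceles triangle.
isosceles triangle


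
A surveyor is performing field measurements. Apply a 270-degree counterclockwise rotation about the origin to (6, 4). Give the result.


Transformation: rotation about the origin
Original point: (6, 4)
Rule for 270 deg counterclockwise: (x, y) -> (y, -x)
Apply: (6, 4) -> (4, -6)
(4, -6)


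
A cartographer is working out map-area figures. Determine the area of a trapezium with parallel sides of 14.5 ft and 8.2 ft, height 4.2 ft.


Shape: trapezoid
Parallel sides a = 14.5 ft, b = 8.2 ft; Height h = 4.2 ft
Formula: A = (a + b) * h / 2
a + b = 14.5 + 8.2 = 22.7
A = 22.7 * 4.2 / 2
A = 95.34 / 2
A = 47.67
47.67 ft^2


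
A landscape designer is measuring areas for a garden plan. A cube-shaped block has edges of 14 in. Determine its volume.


Shape: cube
Side s = 14 in
Formula: V = s^3
V = 14 * 14 * 14
V = 196 * 14
V = 2744
2744 in^3


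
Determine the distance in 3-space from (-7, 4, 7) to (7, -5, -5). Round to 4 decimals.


3D distance between two points
P1 = (-7, 4, 7), P2 = (7, -5, -5)
Formula: d = sqrt((x2-x1)^2 + (y2-y1)^2 + (z2-z1)^2)
dx = 7 - -7 = 14
dy = -5 - 4 = -9
dz = -5 - 7 = -12
dx^2 + dy^2 + dz^2 = 196 + 81 + 144 = 421
d = sqrt(421)
d = 20.5183
20.5183 units


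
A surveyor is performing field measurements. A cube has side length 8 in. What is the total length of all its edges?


Shape: cube
Side s = 8 in
A cube has 12 edges, all equal.
Formula: total edge length = 12 * s
Total = 12 * 8
Total = 96
96 in


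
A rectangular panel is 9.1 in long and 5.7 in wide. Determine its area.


Shape: rectangle
Length l = 9.1 in, Width w = 5.7 in
Formula: A = l * w
A = 9.1 * 5.7
A = 51.87
51.87 in^2


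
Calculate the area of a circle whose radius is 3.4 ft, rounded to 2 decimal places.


Shape: circle
Radius r = 3.4 ft
Formula: A = pi * r^2
r^2 = 3.4^2 = 11.56
A = pi * 11.56
A = 36.32
36.32 ft^2


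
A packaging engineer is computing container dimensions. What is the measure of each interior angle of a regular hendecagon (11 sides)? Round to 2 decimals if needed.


Shape: regular hendecagon (11 sides)
Formula: interior angle = (n - 2) * 180 / n
(n - 2) = 9
(n - 2) * 180 = 1620
angle = 1620 / 11
angle = 147.27
147.27 degrees


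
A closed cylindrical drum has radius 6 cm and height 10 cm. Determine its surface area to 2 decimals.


Shape: closed cylinder
Radius r = 6 cm, Height h = 10 cm
Formula: SA = 2*pi*r^2 + 2*pi*r*h = 2*pi*r*(r + h)
r + h = 16
2 * r * (r + h) = 2 * 6 * 16 = 192
SA = 192 * pi
SA = 603.19
603.19 cm^2


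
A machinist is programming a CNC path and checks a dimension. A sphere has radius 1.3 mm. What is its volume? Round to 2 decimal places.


Shape: sphere
Radius r = 1.3 mm
Formula: V = (4/3) * pi * r^3
r^3 = 2.197
(4/3) * 2.197 = 2.929333
V = 2.929333 * pi
V = 9.2
9.2 mm^3


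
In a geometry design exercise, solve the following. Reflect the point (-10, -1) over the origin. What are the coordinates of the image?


Transformation: reflection
Original point: (-10, -1)
Rule for reflection through the origin: (x, y) -> (-x, -y)
Apply: (-10, -1) -> (10, 1)
(10, 1)


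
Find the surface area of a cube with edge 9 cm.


Shape: cube
Side s = 9 cm
A cube has 6 square faces.
Formula: SA = 6 * s^2
s^2 = 81
SA = 6 * 81
SA = 486
486 cm^2


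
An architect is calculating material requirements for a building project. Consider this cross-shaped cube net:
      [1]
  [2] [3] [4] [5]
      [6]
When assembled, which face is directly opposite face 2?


Net: cross layout. Take square 3 as the base (bottom).
Fold the four squares in the horizontal row up around 3: 2 -> left, 4 -> right, 5 wraps to the top.
Fold 1 and 6 up from 3: 1 -> back, 6 -> front.
Opposite pairs are therefore: (1, 6), (2, 4), (3, 5).
Face 2 is opposite face 4.
face 4


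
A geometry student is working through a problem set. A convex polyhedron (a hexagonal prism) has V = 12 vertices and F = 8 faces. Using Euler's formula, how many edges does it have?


Polyhedron: hexagonal prism
Euler's formula for convex polyhedra: V - E + F = 2
Given: V = 12 vertices and F = 8 faces
Solve for E:
E = V + F - 2 = 12 + 8 - 2 = 18
18 edges


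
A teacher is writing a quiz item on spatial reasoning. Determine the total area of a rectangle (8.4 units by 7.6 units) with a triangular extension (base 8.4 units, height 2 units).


Composite shape: rectangle + triangle
Rectangle area = 8.4 * 7.6 = 63.84
Triangle area = 0.5 * 8.4 * 2 = 8.4
Total = 63.84 + 8.4
Total = 72.24
72.24 units^2


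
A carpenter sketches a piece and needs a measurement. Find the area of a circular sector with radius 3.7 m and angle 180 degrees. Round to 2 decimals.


Shape: circular sector
Radius r = 3.7 m, Angle = 180 degrees
Formula: A = (angle/360) * pi * r^2
r^2 = 13.69
Fraction of circle = 180/360
A = (180/360) * pi * 13.69
A = 6.845 * pi
A = 21.5
21.5 m^2


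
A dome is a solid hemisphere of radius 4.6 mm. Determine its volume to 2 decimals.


Shape: hemisphere (half of a sphere)
Radius r = 4.6 mm
Formula: V = (1/2) * (4/3) * pi * r^3 = (2/3) * pi * r^3
r^3 = 97.336
(2/3) * 97.336 = 64.890667
V = 64.890667 * pi
V = 203.86
203.86 mm^3


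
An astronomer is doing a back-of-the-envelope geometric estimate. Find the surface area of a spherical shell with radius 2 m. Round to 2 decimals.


Shape: sphere
Radius r = 2 m
Formula: SA = 4 * pi * r^2
r^2 = 4
SA = 4 * pi * 4
SA = 16 * pi
SA = 50.27
50.27 m^2


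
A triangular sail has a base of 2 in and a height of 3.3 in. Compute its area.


Shape: triangle
Base b = 2 in, Height h = 3.3 in
Formula: A = (1/2) * b * h
A = 0.5 * 2 * 3.3
A = 0.5 * 6.6
A = 3.3
3.3 in^2


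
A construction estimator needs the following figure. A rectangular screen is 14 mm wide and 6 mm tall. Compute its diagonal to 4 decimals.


Shape: rectangle (diagonal via Pythagoras)
Sides: 14 mm and 6 mm
Formula: d = sqrt(l^2 + w^2)
l^2 = 196, w^2 = 36
l^2 + w^2 = 232
d = sqrt(232)
d = 15.2315
15.2315 mm


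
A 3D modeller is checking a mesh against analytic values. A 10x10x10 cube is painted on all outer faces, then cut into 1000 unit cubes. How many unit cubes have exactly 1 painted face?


Large cube: 10 x 10 x 10, cut into unit cubes.
n = 10, so n - 2 = 8
Cubes with 1 painted face lie in the interior of each face.
A cube has 6 faces; each contributes (n - 2)^2 = 64 such cubes.
Count = 6 * 64 = 384
384 unit cubes


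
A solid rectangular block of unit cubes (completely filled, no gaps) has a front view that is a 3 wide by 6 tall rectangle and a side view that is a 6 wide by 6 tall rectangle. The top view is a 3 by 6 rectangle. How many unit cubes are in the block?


Orthographic views of a solid rectangular block:
Front view 3 x 6 -> length = 3, height = 6
Side view 6 x 6 -> width = 6, height = 6 (consistent)
Top view 3 x 6 -> confirms length = 3, width = 6
The block is 3 x 6 x 6.
Total unit cubes = 3 * 6 * 6 = 108
108 unit cubes


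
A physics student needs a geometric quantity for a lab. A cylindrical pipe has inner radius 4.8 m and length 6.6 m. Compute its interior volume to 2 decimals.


Shape: cylinder
Radius r = 4.8 m, Height h = 6.6 m
Formula: V = pi * r^2 * h
r^2 = 23.04
V = pi * 23.04 * 6.6
V = 152.064 * pi
V = 477.72
477.72 m^3


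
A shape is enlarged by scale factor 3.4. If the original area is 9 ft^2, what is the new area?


Linear scale factor k = 3.4
Original area = 9 ft^2
Rule: under a linear scaling by k, areas scale by k^2.
k^2 = 3.4^2 = 11.56
New area = 9 * 11.56
New area = 104.04
104.04 ft^2


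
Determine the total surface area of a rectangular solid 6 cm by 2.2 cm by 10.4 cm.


Shape: rectangular prism
l = 6 cm, w = 2.2 cm, h = 10.4 cm
Formula: SA = 2(lw + lh + wh)
lw = 13.2, lh = 62.4, wh = 22.88
lw + lh + wh = 98.48
SA = 2 * 98.48
SA = 196.96
196.96 cm^2


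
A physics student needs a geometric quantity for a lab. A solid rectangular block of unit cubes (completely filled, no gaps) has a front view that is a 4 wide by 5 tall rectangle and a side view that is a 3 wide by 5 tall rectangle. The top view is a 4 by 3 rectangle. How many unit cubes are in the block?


Orthographic views of a solid rectangular block:
Front view 4 x 5 -> length = 4, height = 5
Side view 3 x 5 -> width = 3, height = 5 (consistent)
Top view 4 x 3 -> confirms length = 4, width = 3
The block is 4 x 3 x 5.
Total unit cubes = 4 * 3 * 5 = 60
60 unit cubes


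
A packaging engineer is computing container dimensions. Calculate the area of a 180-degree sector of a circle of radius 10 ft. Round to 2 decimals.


Shape: circular sector
Radius r = 10 ft, Angle = 180 degrees
Formula: A = (angle/360) * pi * r^2
r^2 = 100
Fraction of circle = 180/360
A = (180/360) * pi * 100
A = 50 * pi
A = 157.08
157.08 ft^2


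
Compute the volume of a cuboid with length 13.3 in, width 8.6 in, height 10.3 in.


Shape: rectangular prism
l = 13.3 in, w = 8.6 in, h = 10.3 in
Formula: V = l * w * h
V = 13.3 * 8.6 * 10.3
V = 114.38 * 10.3
V = 1178.114
1178.114 in^3


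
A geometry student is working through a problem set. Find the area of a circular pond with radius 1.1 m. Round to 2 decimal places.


Shape: circle
Radius r = 1.1 m
Formula: A = pi * r^2
r^2 = 1.1^2 = 1.21
A = pi * 1.21
A = 3.8
3.8 m^2


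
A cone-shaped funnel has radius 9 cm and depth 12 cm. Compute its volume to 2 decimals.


Shape: cone
Radius r = 9 cm, Height h = 12 cm
Formula: V = (1/3) * pi * r^2 * h
r^2 = 81
pi * r^2 * h = pi * 81 * 12 = 972 * pi
V = 972 * pi / 3
V = 1017.88
1017.88 cm^3


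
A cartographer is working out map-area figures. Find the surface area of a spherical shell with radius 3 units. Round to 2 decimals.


Shape: sphere
Radius r = 3 units
Formula: SA = 4 * pi * r^2
r^2 = 9
SA = 4 * pi * 9
SA = 36 * pi
SA = 113.1
113.1 units^2


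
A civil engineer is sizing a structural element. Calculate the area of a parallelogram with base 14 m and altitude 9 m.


Shape: parallelogram
Base b = 14 m, Height h = 9 m
Formula: A = b * h
A = 14 * 9
A = 126
126 m^2


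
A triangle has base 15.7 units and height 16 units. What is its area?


Shape: triangle
Base b = 15.7 units, Height h = 16 units
Formula: A = (1/2) * b * h
A = 0.5 * 15.7 * 16
A = 0.5 * 251.2
A = 125.6
125.6 units^2


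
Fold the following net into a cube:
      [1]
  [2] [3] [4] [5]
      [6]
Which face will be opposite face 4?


Net: cross layout. Take square 3 as the base (bottom).
Fold the four squares in the horizontal row up around 3: 2 -> left, 4 -> right, 5 wraps to the top.
Fold 1 and 6 up from 3: 1 -> back, 6 -> front.
Opposite pairs are therefore: (1, 6), (2, 4), (3, 5).
Face 4 is opposite face 2.
face 2


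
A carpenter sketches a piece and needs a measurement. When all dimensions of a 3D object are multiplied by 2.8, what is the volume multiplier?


Linear scale factor k = 2.8
Rule: under a linear scaling by k, volumes scale by k^3.
k^3 = 2.8 * 2.8 * 2.8
k^3 = 7.84 * 2.8
k^3 = 21.952
Volume scales by a factor of 21.952.
21.952 (dimensionless)


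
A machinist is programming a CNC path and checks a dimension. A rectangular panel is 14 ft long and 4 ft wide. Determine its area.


Shape: rectangle
Length l = 14 ft, Width w = 4 ft
Formula: A = l * w
A = 14 * 4
A = 56
56 ft^2


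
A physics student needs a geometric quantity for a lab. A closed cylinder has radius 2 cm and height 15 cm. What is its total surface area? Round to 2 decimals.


Shape: closed cylinder
Radius r = 2 cm, Height h = 15 cm
Formula: SA = 2*pi*r^2 + 2*pi*r*h = 2*pi*r*(r + h)
r + h = 17
2 * r * (r + h) = 2 * 2 * 17 = 68
SA = 68 * pi
SA = 213.63
213.63 cm^2


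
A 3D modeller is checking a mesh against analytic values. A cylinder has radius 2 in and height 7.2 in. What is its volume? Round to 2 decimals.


Shape: cylinder
Radius r = 2 in, Height h = 7.2 in
Formula: V = pi * r^2 * h
r^2 = 4
V = pi * 4 * 7.2
V = 28.8 * pi
V = 90.48
90.48 in^3


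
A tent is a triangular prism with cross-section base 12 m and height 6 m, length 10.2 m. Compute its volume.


Shape: triangular prism
Triangle base = 12 m, triangle height = 6 m, prism length L = 10.2 m
Formula: V = (1/2 * b * h_tri) * L
Cross-section area = 0.5 * 12 * 6 = 36
V = 36 * 10.2
V = 367.2
367.2 m^3


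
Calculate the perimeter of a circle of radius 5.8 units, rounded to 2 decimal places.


Shape: circle
Radius r = 5.8 units
Formula: C = 2 * pi * r
C = 2 * pi * 5.8
C = 11.6 * pi
C = 36.44
36.44 units


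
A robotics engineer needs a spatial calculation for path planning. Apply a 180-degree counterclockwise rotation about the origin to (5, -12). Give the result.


Transformation: rotation about the origin
Original point: (5, -12)
Rule for 180 deg: (x, y) -> (-x, -y)
Apply: (5, -12) -> (-5, 12)
(-5, 12)


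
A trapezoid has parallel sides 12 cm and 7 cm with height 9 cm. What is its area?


Shape: trapezoid
Parallel sides a = 12 cm, b = 7 cm; Height h = 9 cm
Formula: A = (a + b) * h / 2
a + b = 12 + 7 = 19
A = 19 * 9 / 2
A = 171 / 2
A = 85.5
85.5 cm^2


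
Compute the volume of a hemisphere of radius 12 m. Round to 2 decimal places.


Shape: hemisphere (half of a sphere)
Radius r = 12 m
Formula: V = (1/2) * (4/3) * pi * r^3 = (2/3) * pi * r^3
r^3 = 1728
(2/3) * 1728 = 1152
V = 1152 * pi
V = 3619.11
3619.11 m^3


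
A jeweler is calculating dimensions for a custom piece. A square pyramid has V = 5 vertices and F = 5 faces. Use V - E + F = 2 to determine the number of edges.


Polyhedron: square pyramid
Euler's formula for convex polyhedra: V - E + F = 2
Given: V = 5 vertices and F = 5 faces
Solve for E:
E = V + F - 2 = 5 + 5 - 2 = 8
8 edges


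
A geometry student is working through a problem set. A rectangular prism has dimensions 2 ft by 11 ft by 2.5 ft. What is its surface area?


Shape: rectangular prism
l = 2 ft, w = 11 ft, h = 2.5 ft
Formula: SA = 2(lw + lh + wh)
lw = 22, lh = 5, wh = 27.5
lw + lh + wh = 54.5
SA = 2 * 54.5
SA = 109
109 ft^2


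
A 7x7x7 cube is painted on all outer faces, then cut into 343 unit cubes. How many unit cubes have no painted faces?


Large cube: 7 x 7 x 7, cut into unit cubes.
n = 7, so n - 2 = 5
Unpainted cubes form the interior (n - 2)^3 block.
(n - 2)^3 = 5^3 = 125
125 unit cubes


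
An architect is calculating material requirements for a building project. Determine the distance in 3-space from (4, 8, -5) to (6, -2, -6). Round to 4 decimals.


3D distance between two points
P1 = (4, 8, -5), P2 = (6, -2, -6)
Formula: d = sqrt((x2-x1)^2 + (y2-y1)^2 + (z2-z1)^2)
dx = 6 - 4 = 2
dy = -2 - 8 = -10
dz = -6 - -5 = -1
dx^2 + dy^2 + dz^2 = 4 + 100 + 1 = 105
d = sqrt(105)
d = 10.247
10.247 units


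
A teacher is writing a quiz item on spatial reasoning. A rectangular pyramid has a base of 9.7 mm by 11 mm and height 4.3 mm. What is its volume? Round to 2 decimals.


Shape: rectangular pyramid
Base: 9.7 mm x 11 mm, Height h = 4.3 mm
Formula: V = (1/3) * base_area * h
base_area = 9.7 * 11 = 106.7
base_area * h = 106.7 * 4.3 = 458.81
V = 458.81 / 3
V = 152.94
152.94 mm^3


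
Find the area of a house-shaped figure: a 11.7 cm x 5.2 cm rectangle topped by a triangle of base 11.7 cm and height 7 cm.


Composite shape: rectangle + triangle
Rectangle area = 11.7 * 5.2 = 60.84
Triangle area = 0.5 * 11.7 * 7 = 40.95
Total = 60.84 + 40.95
Total = 101.79
101.79 cm^2


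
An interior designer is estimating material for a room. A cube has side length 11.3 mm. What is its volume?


Shape: cube
Side s = 11.3 mm
Formula: V = s^3
V = 11.3 * 11.3 * 11.3
V = 127.69 * 11.3
V = 1442.897
1442.897 mm^3


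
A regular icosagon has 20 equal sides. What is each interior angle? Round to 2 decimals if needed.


Shape: regular icosagon (20 sides)
Formula: interior angle = (n - 2) * 180 / n
(n - 2) = 18
(n - 2) * 180 = 3240
angle = 3240 / 20
angle = 162
162 degrees


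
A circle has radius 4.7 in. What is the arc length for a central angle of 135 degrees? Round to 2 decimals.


Shape: circular arc
Radius r = 4.7 in, Angle = 135 degrees
Formula: L = (angle/360) * 2 * pi * r
2 * pi * r = 9.4 * pi
L = (135/360) * 9.4 * pi
L = 3.525 * pi
L = 11.07
11.07 in


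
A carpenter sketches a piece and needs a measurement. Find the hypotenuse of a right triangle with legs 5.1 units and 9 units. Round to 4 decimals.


Shape: right triangle
Legs a = 5.1 units, b = 9 units
Formula: c = sqrt(a^2 + b^2)
a^2 = 26.01, b^2 = 81
a^2 + b^2 = 107.01
c = sqrt(107.01)
c = 10.3446
10.3446 units


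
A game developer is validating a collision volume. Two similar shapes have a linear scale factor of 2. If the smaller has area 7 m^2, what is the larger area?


Linear scale factor k = 2
Original area = 7 m^2
Rule: under a linear scaling by k, areas scale by k^2.
k^2 = 2^2 = 4
New area = 7 * 4
New area = 28
28 m^2


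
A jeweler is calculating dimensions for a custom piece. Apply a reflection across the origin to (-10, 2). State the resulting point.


Transformation: reflection
Original point: (-10, 2)
Rule for reflection through the origin: (x, y) -> (-x, -y)
Apply: (-10, 2) -> (10, -2)
(10, -2)


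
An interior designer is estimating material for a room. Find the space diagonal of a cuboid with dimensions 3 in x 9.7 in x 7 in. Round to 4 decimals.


Shape: rectangular box (space diagonal)
l = 3 in, w = 9.7 in, h = 7 in
Visualize: the diagonal of the base, then a right triangle with that diagonal and the height.
Formula: d = sqrt(l^2 + w^2 + h^2)
l^2 + w^2 + h^2 = 9 + 94.09 + 49 = 152.09
d = sqrt(152.09)
d = 12.3325
12.3325 in


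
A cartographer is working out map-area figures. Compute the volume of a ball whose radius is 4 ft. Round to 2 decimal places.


Shape: sphere
Radius r = 4 ft
Formula: V = (4/3) * pi * r^3
r^3 = 64
(4/3) * 64 = 85.333333
V = 85.333333 * pi
V = 268.08
268.08 ft^3


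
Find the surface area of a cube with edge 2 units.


Shape: cube
Side s = 2 units
A cube has 6 square faces.
Formula: SA = 6 * s^2
s^2 = 4
SA = 6 * 4
SA = 24
24 units^2


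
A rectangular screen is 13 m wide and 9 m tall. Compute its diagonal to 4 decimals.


Shape: rectangle (diagonal via Pythagoras)
Sides: 13 m and 9 m
Formula: d = sqrt(l^2 + w^2)
l^2 = 169, w^2 = 81
l^2 + w^2 = 250
d = sqrt(250)
d = 15.8114
15.8114 m


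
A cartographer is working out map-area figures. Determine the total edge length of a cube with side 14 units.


Shape: cube
Side s = 14 units
A cube has 12 edges, all equal.
Formula: total edge length = 12 * s
Total = 12 * 14
Total = 168
168 units


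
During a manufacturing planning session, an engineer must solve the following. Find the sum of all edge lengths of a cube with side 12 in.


Shape: cube
Side s = 12 in
A cube has 12 edges, all equal.
Formula: total edge length = 12 * s
Total = 12 * 12
Total = 144
144 in


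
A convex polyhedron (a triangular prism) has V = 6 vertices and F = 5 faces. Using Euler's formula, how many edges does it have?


Polyhedron: triangular prism
Euler's formula for convex polyhedra: V - E + F = 2
Given: V = 6 vertices and F = 5 faces
Solve for E:
E = V + F - 2 = 6 + 5 - 2 = 9
9 edges


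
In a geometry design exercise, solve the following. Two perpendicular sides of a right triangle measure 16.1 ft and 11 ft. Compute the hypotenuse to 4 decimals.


Shape: right triangle
Legs a = 16.1 ft, b = 11 ft
Formula: c = sqrt(a^2 + b^2)
a^2 = 259.21, b^2 = 121
a^2 + b^2 = 380.21
c = sqrt(380.21)
c = 19.499
19.499 ft


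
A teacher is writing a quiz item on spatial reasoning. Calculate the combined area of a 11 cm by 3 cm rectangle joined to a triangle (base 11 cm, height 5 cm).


Composite shape: rectangle + triangle
Rectangle area = 11 * 3 = 33
Triangle area = 0.5 * 11 * 5 = 27.5
Total = 33 + 27.5
Total = 60.5
60.5 cm^2


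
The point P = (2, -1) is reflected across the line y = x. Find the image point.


Transformation: reflection
Original point: (2, -1)
Rule for reflection over y = x: (x, y) -> (y, x)
Apply: (2, -1) -> (-1, 2)
(-1, 2)


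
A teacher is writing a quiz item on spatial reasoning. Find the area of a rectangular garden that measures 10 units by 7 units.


Shape: rectangle
Length l = 10 units, Width w = 7 units
Formula: A = l * w
A = 10 * 7
A = 70
70 units^2


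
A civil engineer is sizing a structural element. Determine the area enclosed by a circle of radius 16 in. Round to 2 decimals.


Shape: circle
Radius r = 16 in
Formula: A = pi * r^2
r^2 = 16^2 = 256
A = pi * 256
A = 804.25
804.25 in^2


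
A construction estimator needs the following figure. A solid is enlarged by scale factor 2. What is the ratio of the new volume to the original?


Linear scale factor k = 2
Rule: under a linear scaling by k, volumes scale by k^3.
k^3 = 2 * 2 * 2
k^3 = 4 * 2
k^3 = 8
Volume scales by a factor of 8.
8 (dimensionless)


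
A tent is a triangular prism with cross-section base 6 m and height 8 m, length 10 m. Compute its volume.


Shape: triangular prism
Triangle base = 6 m, triangle height = 8 m, prism length L = 10 m
Formula: V = (1/2 * b * h_tri) * L
Cross-section area = 0.5 * 6 * 8 = 24
V = 24 * 10
V = 240
240 m^3


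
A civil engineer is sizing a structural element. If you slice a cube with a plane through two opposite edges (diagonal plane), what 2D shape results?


Solid: cube
Cutting plane: through two opposite edges (diagonal plane)
Visualize the intersection of the plane with the solid's surface.
The boundary of the cut region is a rectangle.
rectangle


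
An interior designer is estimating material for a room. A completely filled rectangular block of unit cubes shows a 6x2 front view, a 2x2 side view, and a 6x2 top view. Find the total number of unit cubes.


Orthographic views of a solid rectangular block:
Front view 6 x 2 -> length = 6, height = 2
Side view 2 x 2 -> width = 2, height = 2 (consistent)
Top view 6 x 2 -> confirms length = 6, width = 2
The block is 6 x 2 x 2.
Total unit cubes = 6 * 2 * 2 = 24
24 unit cubes


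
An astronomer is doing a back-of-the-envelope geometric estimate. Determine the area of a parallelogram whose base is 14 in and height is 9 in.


Shape: parallelogram
Base b = 14 in, Height h = 9 in
Formula: A = b * h
A = 14 * 9
A = 126
126 in^2


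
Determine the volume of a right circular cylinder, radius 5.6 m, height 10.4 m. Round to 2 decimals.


Shape: cylinder
Radius r = 5.6 m, Height h = 10.4 m
Formula: V = pi * r^2 * h
r^2 = 31.36
V = pi * 31.36 * 10.4
V = 326.144 * pi
V = 1024.61
1024.61 m^3


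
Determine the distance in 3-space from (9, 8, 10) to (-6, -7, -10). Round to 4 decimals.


3D distance between two points
P1 = (9, 8, 10), P2 = (-6, -7, -10)
Formula: d = sqrt((x2-x1)^2 + (y2-y1)^2 + (z2-z1)^2)
dx = -6 - 9 = -15
dy = -7 - 8 = -15
dz = -10 - 10 = -20
dx^2 + dy^2 + dz^2 = 225 + 225 + 400 = 850
d = sqrt(850)
d = 29.1548
29.1548 units


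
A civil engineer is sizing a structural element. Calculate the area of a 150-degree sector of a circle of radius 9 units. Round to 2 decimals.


Shape: circular sector
Radius r = 9 units, Angle = 150 degrees
Formula: A = (angle/360) * pi * r^2
r^2 = 81
Fraction of circle = 150/360
A = (150/360) * pi * 81
A = 33.75 * pi
A = 106.03
106.03 units^2


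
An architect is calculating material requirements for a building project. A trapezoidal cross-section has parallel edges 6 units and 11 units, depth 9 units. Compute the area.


Shape: trapezoid
Parallel sides a = 6 units, b = 11 units; Height h = 9 units
Formula: A = (a + b) * h / 2
a + b = 6 + 11 = 17
A = 17 * 9 / 2
A = 153 / 2
A = 76.5
76.5 units^2


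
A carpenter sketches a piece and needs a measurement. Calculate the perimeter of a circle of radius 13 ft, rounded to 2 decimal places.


Shape: circle
Radius r = 13 ft
Formula: C = 2 * pi * r
C = 2 * pi * 13
C = 26 * pi
C = 81.68
81.68 ft


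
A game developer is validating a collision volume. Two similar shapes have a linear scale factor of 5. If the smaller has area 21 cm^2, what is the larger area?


Linear scale factor k = 5
Original area = 21 cm^2
Rule: under a linear scaling by k, areas scale by k^2.
k^2 = 5^2 = 25
New area = 21 * 25
New area = 525
525 cm^2
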